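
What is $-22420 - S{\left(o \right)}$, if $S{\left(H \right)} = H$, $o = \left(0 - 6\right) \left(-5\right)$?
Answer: $-22450$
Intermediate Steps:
$o = 30$ ($o = \left(-6\right) \left(-5\right) = 30$)
$-22420 - S{\left(o \right)} = -22420 - 30 = -22450$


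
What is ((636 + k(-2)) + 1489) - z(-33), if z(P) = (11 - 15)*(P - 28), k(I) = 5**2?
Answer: 1906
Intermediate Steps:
k(I) = 25
z(P) = 112 - 4*P (z(P) = -4*(-28 + P) = 112 - 4*P)
((636 + k(-2)) + 1489) - z(-33) = ((636 + 25) + 1489) - (112 - 4*(-33)) = (661 + 1489) - (112 + 132) = 2150 - 1*244 = 2150 - 244 = 1906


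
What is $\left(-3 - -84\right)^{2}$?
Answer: $6561$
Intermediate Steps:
$\left(-3 - -84\right)^{2} = \left(-3 + 84\right)^{2} = 81^{2} = 6561$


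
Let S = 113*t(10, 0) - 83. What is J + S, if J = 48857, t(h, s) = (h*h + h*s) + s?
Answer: 60074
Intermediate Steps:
t(h, s) = s + h² + h*s (t(h, s) = (h² + h*s) + s = s + h² + h*s)
S = 11217 (S = 113*(0 + 10² + 10*0) - 83 = 113*(0 + 100 + 0) - 83 = 113*100 - 83 = 11300 - 83 = 11217)
J + S = 48857 + 11217 = 60074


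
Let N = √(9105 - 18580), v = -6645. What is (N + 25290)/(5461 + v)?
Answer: -12645/592 - 5*I*√379/1184 ≈ -21.36 - 0.082213*I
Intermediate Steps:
N = 5*I*√379 (N = √(-9475) = 5*I*√379 ≈ 97.34*I)
(N + 25290)/(5461 + v) = (5*I*√379 + 25290)/(5461 - 6645) = (25290 + 5*I*√379)/(-1184) = (25290 + 5*I*√379)*(-1/1184) = -12645/592 - 5*I*√379/1184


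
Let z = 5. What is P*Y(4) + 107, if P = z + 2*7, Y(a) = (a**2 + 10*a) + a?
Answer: 1247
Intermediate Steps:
Y(a) = a**2 + 11*a
P = 19 (P = 5 + 2*7 = 5 + 14 = 19)
P*Y(4) + 107 = 19*(4*(11 + 4)) + 107 = 19*(4*15) + 107 = 19*60 + 107 = 1140 + 107 = 1247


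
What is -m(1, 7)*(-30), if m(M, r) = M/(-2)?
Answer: -15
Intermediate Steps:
m(M, r) = -M/2 (m(M, r) = M*(-½) = -M/2)
-m(1, 7)*(-30) = -(-1)/2*(-30) = -1*(-½)*(-30) = (½)*(-30) = -15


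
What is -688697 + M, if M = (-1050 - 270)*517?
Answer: -1371137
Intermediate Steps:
M = -682440 (M = -1320*517 = -682440)
-688697 + M = -688697 - 682440 = -1371137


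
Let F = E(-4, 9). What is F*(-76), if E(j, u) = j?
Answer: 304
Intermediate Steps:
F = -4
F*(-76) = -4*(-76) = 304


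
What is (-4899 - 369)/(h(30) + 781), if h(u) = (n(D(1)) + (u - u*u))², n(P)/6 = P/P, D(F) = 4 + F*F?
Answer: -5268/747277 ≈ -0.0070496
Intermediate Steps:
D(F) = 4 + F²
n(P) = 6 (n(P) = 6*(P/P) = 6*1 = 6)
h(u) = (6 + u - u²)² (h(u) = (6 + (u - u*u))² = (6 + (u - u²))² = (6 + u - u²)²)
(-4899 - 369)/(h(30) + 781) = (-4899 - 369)/((6 + 30 - 1*30²)² + 781) = -5268/((6 + 30 - 1*900)² + 781) = -5268/((6 + 30 - 900)² + 781) = -5268/((-864)² + 781) = -5268/(746496 + 781) = -5268/747277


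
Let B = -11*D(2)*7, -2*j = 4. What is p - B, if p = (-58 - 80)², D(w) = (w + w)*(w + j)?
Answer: 19044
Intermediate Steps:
j = -2 (j = -½*4 = -2)
D(w) = 2*w*(-2 + w) (D(w) = (w + w)*(w - 2) = (2*w)*(-2 + w) = 2*w*(-2 + w))
p = 19044 (p = (-138)² = 19044)
B = 0 (B = -22*2*(-2 + 2)*7 = -22*2*0*7 = -11*0*7 = 0*7 = 0)
p - B = 19044 - 1*0 = 19044 + 0 = 19044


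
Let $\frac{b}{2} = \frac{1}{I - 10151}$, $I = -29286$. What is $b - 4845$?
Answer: $- \frac{191072267}{39437} \approx -4845.0$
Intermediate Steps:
$b = - \frac{2}{39437}$ ($b = \frac{2}{-29286 - 10151} = \frac{2}{-39437} = 2 \left(- \frac{1}{39437}\right) = - \frac{2}{39437} \approx -5.0714 \cdot 10^{-5}$)
$b - 4845 = - \frac{2}{39437} - 4845 = - \frac{191072267}{39437}$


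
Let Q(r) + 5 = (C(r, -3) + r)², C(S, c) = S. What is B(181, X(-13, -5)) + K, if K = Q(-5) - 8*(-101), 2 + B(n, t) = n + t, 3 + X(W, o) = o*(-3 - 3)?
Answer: 1109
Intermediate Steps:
X(W, o) = -3 - 6*o (X(W, o) = -3 + o*(-3 - 3) = -3 + o*(-6) = -3 - 6*o)
B(n, t) = -2 + n + t (B(n, t) = -2 + (n + t) = -2 + n + t)
Q(r) = -5 + 4*r² (Q(r) = -5 + (r + r)² = -5 + (2*r)² = -5 + 4*r²)
K = 903 (K = (-5 + 4*(-5)²) - 8*(-101) = (-5 + 4*25) + 808 = (-5 + 100) + 808 = 95 + 808 = 903)
B(181, X(-13, -5)) + K = (-2 + 181 + (-3 - 6*(-5))) + 903 = (-2 + 181 + (-3 + 30)) + 903 = (-2 + 181 + 27) + 903 = 206 + 903 = 1109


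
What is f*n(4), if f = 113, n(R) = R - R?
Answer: 0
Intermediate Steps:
n(R) = 0
f*n(4) = 113*0 = 0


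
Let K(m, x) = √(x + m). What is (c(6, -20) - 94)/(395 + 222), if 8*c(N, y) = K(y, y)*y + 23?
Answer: -729/4936 - 5*I*√10/617 ≈ -0.14769 - 0.025626*I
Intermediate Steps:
K(m, x) = √(m + x)
c(N, y) = 23/8 + √2*y^(3/2)/8 (c(N, y) = (√(y + y)*y + 23)/8 = (√(2*y)*y + 23)/8 = ((√2*√y)*y + 23)/8 = (√2*y^(3/2) + 23)/8 = (23 + √2*y^(3/2))/8 = 23/8 + √2*y^(3/2)/8)
(c(6, -20) - 94)/(395 + 222) = ((23/8 + √2*(-20)^(3/2)/8) - 94)/(395 + 222) = ((23/8 + √2*(-40*I*√5)/8) - 94)/617 = ((23/8 - 5*I*√10) - 94)*(1/617) = (-729/8 - 5*I*√10)*(1/617) = -729/4936 - 5*I*√10/617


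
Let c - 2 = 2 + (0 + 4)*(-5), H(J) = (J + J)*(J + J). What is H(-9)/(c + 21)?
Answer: 324/5 ≈ 64.800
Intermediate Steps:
H(J) = 4*J**2 (H(J) = (2*J)*(2*J) = 4*J**2)
c = -16 (c = 2 + (2 + (0 + 4)*(-5)) = 2 + (2 + 4*(-5)) = 2 + (2 - 20) = 2 - 18 = -16)
H(-9)/(c + 21) = (4*(-9)**2)/(-16 + 21) = (4*81)/5 = 324*(1/5) = 324/5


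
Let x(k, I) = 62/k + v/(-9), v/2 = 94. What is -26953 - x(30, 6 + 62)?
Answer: -1212038/45 ≈ -26934.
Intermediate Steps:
v = 188 (v = 2*94 = 188)
x(k, I) = -188/9 + 62/k (x(k, I) = 62/k + 188/(-9) = 62/k + 188*(-⅑) = 62/k - 188/9 = -188/9 + 62/k)
-26953 - x(30, 6 + 62) = -26953 - (-188/9 + 62/30) = -26953 - (-188/9 + 62*(1/30)) = -26953 - (-188/9 + 31/15) = -26953 - 1*(-847/45) = -26953 + 847/45 = -1212038/45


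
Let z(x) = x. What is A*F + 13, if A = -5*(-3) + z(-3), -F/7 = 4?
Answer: -323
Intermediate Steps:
F = -28 (F = -7*4 = -28)
A = 12 (A = -5*(-3) - 3 = 15 - 3 = 12)
A*F + 13 = 12*(-28) + 13 = -336 + 13 = -323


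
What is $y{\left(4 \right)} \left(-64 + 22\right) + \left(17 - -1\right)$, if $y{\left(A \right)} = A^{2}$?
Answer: $-654$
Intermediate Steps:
$y{\left(4 \right)} \left(-64 + 22\right) + \left(17 - -1\right) = 4^{2} \left(-64 + 22\right) + \left(17 - -1\right) = 16 \left(-42\right) + \left(17 + 1\right) = -672 + 18 = -654$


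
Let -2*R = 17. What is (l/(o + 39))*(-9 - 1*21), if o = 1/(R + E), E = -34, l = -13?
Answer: 33150/3313 ≈ 10.006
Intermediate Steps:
R = -17/2 (R = -½*17 = -17/2 ≈ -8.5000)
o = -2/85 (o = 1/(-17/2 - 34) = 1/(-85/2) = -2/85 ≈ -0.023529)
(l/(o + 39))*(-9 - 1*21) = (-13/(-2/85 + 39))*(-9 - 1*21) = (-13/(3313/85))*(-9 - 21) = ((85/3313)*(-13))*(-30) = -1105/3313*(-30) = 33150/3313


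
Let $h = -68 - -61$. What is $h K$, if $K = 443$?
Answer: $-3101$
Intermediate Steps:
$h = -7$ ($h = -68 + 61 = -7$)
$h K = \left(-7\right) 443 = -3101$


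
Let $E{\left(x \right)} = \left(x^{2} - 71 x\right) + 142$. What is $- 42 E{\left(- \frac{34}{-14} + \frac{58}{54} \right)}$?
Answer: $\frac{6745504}{1701} \approx 3965.6$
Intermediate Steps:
$E{\left(x \right)} = 142 + x^{2} - 71 x$
$- 42 E{\left(- \frac{34}{-14} + \frac{58}{54} \right)} = - 42 \left(142 + \left(- \frac{34}{-14} + \frac{58}{54}\right)^{2} - 71 \left(- \frac{34}{-14} + \frac{58}{54}\right)\right) = - 42 \left(142 + \left(\left(-34\right) \left(- \frac{1}{14}\right) + 58 \cdot \frac{1}{54}\right)^{2} - 71 \left(\left(-34\right) \left(- \frac{1}{14}\right) + 58 \cdot \frac{1}{54}\right)\right) = - 42 \left(142 + \left(\frac{17}{7} + \frac{29}{27}\right)^{2} - 71 \left(\frac{17}{7} + \frac{29}{27}\right)\right) = - 42 \left(142 + \left(\frac{662}{189}\right)^{2} - \frac{47002}{189}\right) = - 42 \left(142 + \frac{438244}{35721} - \frac{47002}{189}\right) = \left(-42\right) \left(- \frac{3372752}{35721}\right) = \frac{6745504}{1701}$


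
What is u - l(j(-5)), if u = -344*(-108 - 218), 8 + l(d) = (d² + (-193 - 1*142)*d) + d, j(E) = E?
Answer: 110457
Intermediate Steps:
l(d) = -8 + d² - 334*d (l(d) = -8 + ((d² + (-193 - 1*142)*d) + d) = -8 + ((d² + (-193 - 142)*d) + d) = -8 + ((d² - 335*d) + d) = -8 + (d² - 334*d) = -8 + d² - 334*d)
u = 112144 (u = -344*(-326) = 112144)
u - l(j(-5)) = 112144 - (-8 + (-5)² - 334*(-5)) = 112144 - (-8 + 25 + 1670) = 112144 - 1*1687 = 112144 - 1687 = 110457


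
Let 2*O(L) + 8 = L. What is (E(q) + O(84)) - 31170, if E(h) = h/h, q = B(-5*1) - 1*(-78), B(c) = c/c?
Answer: -31131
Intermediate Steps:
O(L) = -4 + L/2
B(c) = 1
q = 79 (q = 1 - 1*(-78) = 1 + 78 = 79)
E(h) = 1
(E(q) + O(84)) - 31170 = (1 + (-4 + (1/2)*84)) - 31170 = (1 + (-4 + 42)) - 31170 = (1 + 38) - 31170 = 39 - 31170 = -31131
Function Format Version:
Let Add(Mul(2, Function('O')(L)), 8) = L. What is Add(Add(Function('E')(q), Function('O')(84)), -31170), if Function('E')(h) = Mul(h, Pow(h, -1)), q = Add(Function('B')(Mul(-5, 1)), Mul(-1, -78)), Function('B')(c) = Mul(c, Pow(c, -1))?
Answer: -31131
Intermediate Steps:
Function('O')(L) = Add(-4, Mul(Rational(1, 2), L))
Function('B')(c) = 1
q = 79 (q = Add(1, Mul(-1, -78)) = Add(1, 78) = 79)
Function('E')(h) = 1
Add(Add(Function('E')(q), Function('O')(84)), -31170) = Add(Add(1, Add(-4, Mul(Rational(1, 2), 84))), -31170) = Add(Add(1, Add(-4, 42)), -31170) = Add(Add(1, 38), -31170) = Add(39, -31170) = -31131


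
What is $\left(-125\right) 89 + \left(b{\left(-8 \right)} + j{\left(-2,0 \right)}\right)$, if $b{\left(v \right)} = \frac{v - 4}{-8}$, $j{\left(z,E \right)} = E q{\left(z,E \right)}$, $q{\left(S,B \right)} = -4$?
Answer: $- \frac{22247}{2} \approx -11124.0$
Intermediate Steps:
$j{\left(z,E \right)} = - 4 E$ ($j{\left(z,E \right)} = E \left(-4\right) = - 4 E$)
$b{\left(v \right)} = \frac{1}{2} - \frac{v}{8}$ ($b{\left(v \right)} = \left(v - 4\right) \left(- \frac{1}{8}\right) = \left(-4 + v\right) \left(- \frac{1}{8}\right) = \frac{1}{2} - \frac{v}{8}$)
$\left(-125\right) 89 + \left(b{\left(-8 \right)} + j{\left(-2,0 \right)}\right) = \left(-125\right) 89 + \left(\left(\frac{1}{2} - -1\right) - 0\right) = -11125 + \left(\left(\frac{1}{2} + 1\right) + 0\right) = -11125 + \left(\frac{3}{2} + 0\right) = -11125 + \frac{3}{2} = - \frac{22247}{2}$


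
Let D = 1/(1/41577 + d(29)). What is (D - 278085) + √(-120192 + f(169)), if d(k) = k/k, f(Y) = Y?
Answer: -11562176553/41578 + I*√120023 ≈ -2.7808e+5 + 346.44*I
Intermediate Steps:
d(k) = 1
D = 41577/41578 (D = 1/(1/41577 + 1) = 1/(41578/41577) = 41577/41578 ≈ 0.99998)
(D - 278085) + √(-120192 + f(169)) = (41577/41578 - 278085) + √(-120192 + 169) = -11562176553/41578 + √(-120023) = -11562176553/41578 + I*√120023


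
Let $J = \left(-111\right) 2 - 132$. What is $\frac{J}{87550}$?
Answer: $- \frac{177}{43775} \approx -0.0040434$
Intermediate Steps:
$J = -354$ ($J = -222 - 132 = -354$)
$\frac{J}{87550} = - \frac{354}{87550} = \left(-354\right) \frac{1}{87550} = - \frac{177}{43775}$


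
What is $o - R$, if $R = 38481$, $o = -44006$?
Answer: $-82487$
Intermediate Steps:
$o - R = -44006 - 38481 = -82487$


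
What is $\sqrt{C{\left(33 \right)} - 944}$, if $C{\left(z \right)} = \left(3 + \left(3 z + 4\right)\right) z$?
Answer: $\sqrt{2554} \approx 50.537$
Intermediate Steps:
$C{\left(z \right)} = z \left(7 + 3 z\right)$ ($C{\left(z \right)} = \left(3 + \left(4 + 3 z\right)\right) z = \left(7 + 3 z\right) z = z \left(7 + 3 z\right)$)
$\sqrt{C{\left(33 \right)} - 944} = \sqrt{33 \left(7 + 3 \cdot 33\right) - 944} = \sqrt{33 \left(7 + 99\right) - 944} = \sqrt{33 \cdot 106 - 944} = \sqrt{3498 - 944} = \sqrt{2554}$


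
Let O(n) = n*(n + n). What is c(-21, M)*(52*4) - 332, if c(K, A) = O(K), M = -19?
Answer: 183124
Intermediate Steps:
O(n) = 2*n² (O(n) = n*(2*n) = 2*n²)
c(K, A) = 2*K²
c(-21, M)*(52*4) - 332 = (2*(-21)²)*(52*4) - 332 = (2*441)*208 - 332 = 882*208 - 332 = 183456 - 332 = 183124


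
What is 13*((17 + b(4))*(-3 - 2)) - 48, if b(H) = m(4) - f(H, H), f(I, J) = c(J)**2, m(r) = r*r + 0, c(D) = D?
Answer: -1153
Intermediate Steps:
m(r) = r**2 (m(r) = r**2 + 0 = r**2)
f(I, J) = J**2
b(H) = 16 - H**2 (b(H) = 4**2 - H**2 = 16 - H**2)
13*((17 + b(4))*(-3 - 2)) - 48 = 13*((17 + (16 - 1*4**2))*(-3 - 2)) - 48 = 13*((17 + (16 - 1*16))*(-5)) - 48 = 13*((17 + (16 - 16))*(-5)) - 48 = 13*((17 + 0)*(-5)) - 48 = 13*(17*(-5)) - 48 = 13*(-85) - 48 = -1105 - 48 = -1153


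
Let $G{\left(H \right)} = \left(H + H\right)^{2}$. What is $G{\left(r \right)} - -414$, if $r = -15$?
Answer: $1314$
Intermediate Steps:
$G{\left(H \right)} = 4 H^{2}$ ($G{\left(H \right)} = \left(2 H\right)^{2} = 4 H^{2}$)
$G{\left(r \right)} - -414 = 4 \left(-15\right)^{2} - -414 = 4 \cdot 225 + 414 = 900 + 414 = 1314$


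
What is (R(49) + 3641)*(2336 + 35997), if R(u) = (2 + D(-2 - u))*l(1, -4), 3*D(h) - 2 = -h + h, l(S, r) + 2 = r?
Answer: 138957125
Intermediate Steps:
l(S, r) = -2 + r
D(h) = ⅔ (D(h) = ⅔ + (-h + h)/3 = ⅔ + (⅓)*0 = ⅔ + 0 = ⅔)
R(u) = -16 (R(u) = (2 + ⅔)*(-2 - 4) = (8/3)*(-6) = -16)
(R(49) + 3641)*(2336 + 35997) = (-16 + 3641)*(2336 + 35997) = 3625*38333 = 138957125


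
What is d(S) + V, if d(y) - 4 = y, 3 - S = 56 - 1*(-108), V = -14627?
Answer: -14784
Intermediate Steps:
S = -161 (S = 3 - (56 - 1*(-108)) = 3 - (56 + 108) = 3 - 1*164 = 3 - 164 = -161)
d(y) = 4 + y
d(S) + V = (4 - 161) - 14627 = -157 - 14627 = -14784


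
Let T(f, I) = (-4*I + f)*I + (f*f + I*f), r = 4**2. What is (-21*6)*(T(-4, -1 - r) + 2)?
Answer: 126252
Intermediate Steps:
r = 16
T(f, I) = f**2 + I*f + I*(f - 4*I) (T(f, I) = (f - 4*I)*I + (f**2 + I*f) = I*(f - 4*I) + (f**2 + I*f) = f**2 + I*f + I*(f - 4*I))
(-21*6)*(T(-4, -1 - r) + 2) = (-21*6)*(((-4)**2 - 4*(-1 - 1*16)**2 + 2*(-1 - 1*16)*(-4)) + 2) = -126*((16 - 4*(-1 - 16)**2 + 2*(-1 - 16)*(-4)) + 2) = -126*((16 - 4*(-17)**2 + 2*(-17)*(-4)) + 2) = -126*((16 - 4*289 + 136) + 2) = -126*((16 - 1156 + 136) + 2) = -126*(-1004 + 2) = -126*(-1002) = 126252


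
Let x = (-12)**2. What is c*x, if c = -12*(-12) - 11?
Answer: 19152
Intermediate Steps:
c = 133 (c = 144 - 11 = 133)
x = 144
c*x = 133*144 = 19152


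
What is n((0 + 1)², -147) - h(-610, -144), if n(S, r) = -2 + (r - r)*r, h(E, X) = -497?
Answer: 495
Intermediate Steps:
n(S, r) = -2 (n(S, r) = -2 + 0*r = -2 + 0 = -2)
n((0 + 1)², -147) - h(-610, -144) = -2 - 1*(-497) = -2 + 497 = 495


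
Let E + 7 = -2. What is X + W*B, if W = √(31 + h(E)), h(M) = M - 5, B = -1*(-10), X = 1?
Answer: 1 + 10*√17 ≈ 42.231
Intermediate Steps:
E = -9 (E = -7 - 2 = -9)
B = 10
h(M) = -5 + M
W = √17 (W = √(31 + (-5 - 9)) = √(31 - 14) = √17 ≈ 4.1231)
X + W*B = 1 + √17*10 = 1 + 10*√17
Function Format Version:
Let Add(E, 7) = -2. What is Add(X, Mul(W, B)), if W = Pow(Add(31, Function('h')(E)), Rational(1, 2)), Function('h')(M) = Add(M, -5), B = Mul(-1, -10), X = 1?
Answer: Add(1, Mul(10, Pow(17, Rational(1, 2)))) ≈ 42.231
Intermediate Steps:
E = -9 (E = Add(-7, -2) = -9)
B = 10
Function('h')(M) = Add(-5, M)
W = Pow(17, Rational(1, 2)) (W = Pow(Add(31, Add(-5, -9)), Rational(1, 2)) = Pow(Add(31, -14), Rational(1, 2)) = Pow(17, Rational(1, 2)) ≈ 4.1231)
Add(X, Mul(W, B)) = Add(1, Mul(Pow(17, Rational(1, 2)), 10)) = Add(1, Mul(10, Pow(17, Rational(1, 2))))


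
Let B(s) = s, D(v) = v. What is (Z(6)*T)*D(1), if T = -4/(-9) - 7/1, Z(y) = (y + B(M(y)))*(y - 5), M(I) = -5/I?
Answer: -1829/54 ≈ -33.870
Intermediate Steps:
Z(y) = (-5 + y)*(y - 5/y) (Z(y) = (y - 5/y)*(y - 5) = (y - 5/y)*(-5 + y) = (-5 + y)*(y - 5/y))
T = -59/9 (T = -4*(-⅑) - 7*1 = 4/9 - 7 = -59/9 ≈ -6.5556)
(Z(6)*T)*D(1) = ((-5 + 6² - 5*6 + 25/6)*(-59/9))*1 = ((-5 + 36 - 30 + 25*(⅙))*(-59/9))*1 = ((-5 + 36 - 30 + 25/6)*(-59/9))*1 = ((31/6)*(-59/9))*1 = -1829/54*1 = -1829/54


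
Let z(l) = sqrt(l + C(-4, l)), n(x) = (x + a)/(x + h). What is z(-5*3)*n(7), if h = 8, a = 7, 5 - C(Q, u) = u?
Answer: 14*sqrt(5)/15 ≈ 2.0870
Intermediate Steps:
C(Q, u) = 5 - u
n(x) = (7 + x)/(8 + x) (n(x) = (x + 7)/(x + 8) = (7 + x)/(8 + x))
z(l) = sqrt(5) (z(l) = sqrt(l + (5 - l)) = sqrt(5))
z(-5*3)*n(7) = sqrt(5)*((7 + 7)/(8 + 7)) = sqrt(5)*(14/15) = 14*sqrt(5)/15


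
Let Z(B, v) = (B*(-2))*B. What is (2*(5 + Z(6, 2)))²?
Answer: 17956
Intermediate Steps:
Z(B, v) = -2*B² (Z(B, v) = (-2*B)*B = -2*B²)
(2*(5 + Z(6, 2)))² = (2*(5 - 2*6²))² = (2*(5 - 2*36))² = (2*(5 - 72))² = (2*(-67))² = (-134)² = 17956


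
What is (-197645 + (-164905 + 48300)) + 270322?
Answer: -43928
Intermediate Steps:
(-197645 + (-164905 + 48300)) + 270322 = (-197645 - 116605) + 270322 = -314250 + 270322 = -43928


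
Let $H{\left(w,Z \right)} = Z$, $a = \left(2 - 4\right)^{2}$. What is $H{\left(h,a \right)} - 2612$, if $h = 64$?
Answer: $-2608$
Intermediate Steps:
$a = 4$ ($a = \left(-2\right)^{2} = 4$)
$H{\left(h,a \right)} - 2612 = 4 - 2612 = -2608$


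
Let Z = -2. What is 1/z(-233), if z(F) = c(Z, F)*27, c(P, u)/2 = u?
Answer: -1/12582 ≈ -7.9479e-5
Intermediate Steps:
c(P, u) = 2*u
z(F) = 54*F (z(F) = (2*F)*27 = 54*F)
1/z(-233) = 1/(54*(-233)) = 1/(-12582) = -1/12582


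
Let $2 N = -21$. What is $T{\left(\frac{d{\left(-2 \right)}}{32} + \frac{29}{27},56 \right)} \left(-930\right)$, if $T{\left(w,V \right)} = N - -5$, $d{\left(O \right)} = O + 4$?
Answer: $5115$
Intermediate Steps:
$N = - \frac{21}{2}$ ($N = \frac{1}{2} \left(-21\right) = - \frac{21}{2} \approx -10.5$)
$d{\left(O \right)} = 4 + O$
$T{\left(w,V \right)} = - \frac{11}{2}$ ($T{\left(w,V \right)} = - \frac{21}{2} - -5 = - \frac{21}{2} + 5 = - \frac{11}{2}$)
$T{\left(\frac{d{\left(-2 \right)}}{32} + \frac{29}{27},56 \right)} \left(-930\right) = \left(- \frac{11}{2}\right) \left(-930\right) = 5115$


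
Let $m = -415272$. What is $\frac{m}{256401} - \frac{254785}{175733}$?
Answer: $- \frac{46101374387}{15019372311} \approx -3.0695$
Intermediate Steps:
$\frac{m}{256401} - \frac{254785}{175733} = - \frac{415272}{256401} - \frac{254785}{175733} = \left(-415272\right) \frac{1}{256401} - \frac{254785}{175733} = - \frac{138424}{85467} - \frac{254785}{175733} = - \frac{46101374387}{15019372311}$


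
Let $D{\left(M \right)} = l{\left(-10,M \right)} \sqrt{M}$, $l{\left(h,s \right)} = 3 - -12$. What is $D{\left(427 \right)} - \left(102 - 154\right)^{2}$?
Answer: $-2704 + 15 \sqrt{427} \approx -2394.0$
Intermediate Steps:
$l{\left(h,s \right)} = 15$ ($l{\left(h,s \right)} = 3 + 12 = 15$)
$D{\left(M \right)} = 15 \sqrt{M}$
$D{\left(427 \right)} - \left(102 - 154\right)^{2} = 15 \sqrt{427} - \left(102 - 154\right)^{2} = 15 \sqrt{427} - \left(-52\right)^{2} = 15 \sqrt{427} - 2704 = -2704 + 15 \sqrt{427}$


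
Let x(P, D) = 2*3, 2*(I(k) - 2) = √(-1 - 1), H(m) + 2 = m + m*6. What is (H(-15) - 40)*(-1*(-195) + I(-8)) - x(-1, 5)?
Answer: -28965 - 147*I*√2/2 ≈ -28965.0 - 103.94*I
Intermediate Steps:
H(m) = -2 + 7*m (H(m) = -2 + (m + m*6) = -2 + (m + 6*m) = -2 + 7*m)
I(k) = 2 + I*√2/2 (I(k) = 2 + √(-1 - 1)/2 = 2 + √(-2)/2 = 2 + (I*√2)/2 = 2 + I*√2/2)
x(P, D) = 6
(H(-15) - 40)*(-1*(-195) + I(-8)) - x(-1, 5) = ((-2 + 7*(-15)) - 40)*(-1*(-195) + (2 + I*√2/2)) - 1*6 = ((-2 - 105) - 40)*(195 + (2 + I*√2/2)) - 6 = (-107 - 40)*(197 + I*√2/2) - 6 = -147*(197 + I*√2/2) - 6 = (-28959 - 147*I*√2/2) - 6 = -28965 - 147*I*√2/2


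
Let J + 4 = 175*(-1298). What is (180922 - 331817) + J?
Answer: -378049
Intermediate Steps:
J = -227154 (J = -4 + 175*(-1298) = -4 - 227150 = -227154)
(180922 - 331817) + J = (180922 - 331817) - 227154 = -150895 - 227154 = -378049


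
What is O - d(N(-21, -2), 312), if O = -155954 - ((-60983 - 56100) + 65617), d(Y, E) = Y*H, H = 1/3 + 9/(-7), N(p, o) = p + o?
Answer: -2194708/21 ≈ -1.0451e+5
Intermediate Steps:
N(p, o) = o + p
H = -20/21 (H = 1*(⅓) + 9*(-⅐) = ⅓ - 9/7 = -20/21 ≈ -0.95238)
d(Y, E) = -20*Y/21 (d(Y, E) = Y*(-20/21) = -20*Y/21)
O = -104488 (O = -155954 - (-117083 + 65617) = -155954 - 1*(-51466) = -155954 + 51466 = -104488)
O - d(N(-21, -2), 312) = -104488 - (-20)*(-2 - 21)/21 = -104488 - (-20)*(-23)/21 = -104488 - 1*460/21 = -104488 - 460/21 = -2194708/21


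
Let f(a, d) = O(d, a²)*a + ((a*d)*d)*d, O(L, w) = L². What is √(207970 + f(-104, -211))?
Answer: 7*√19847890 ≈ 31186.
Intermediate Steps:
f(a, d) = a*d² + a*d³ (f(a, d) = d²*a + ((a*d)*d)*d = a*d² + (a*d²)*d = a*d² + a*d³)
√(207970 + f(-104, -211)) = √(207970 - 104*(-211)²*(1 - 211)) = √(207970 - 104*44521*(-210)) = √(207970 + 972338640) = √972546610 = 7*√19847890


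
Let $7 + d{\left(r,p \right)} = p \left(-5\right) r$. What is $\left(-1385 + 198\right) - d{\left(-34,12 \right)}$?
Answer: $-3220$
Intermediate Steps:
$d{\left(r,p \right)} = -7 - 5 p r$ ($d{\left(r,p \right)} = -7 + p \left(-5\right) r = -7 + - 5 p r = -7 - 5 p r$)
$\left(-1385 + 198\right) - d{\left(-34,12 \right)} = \left(-1385 + 198\right) - \left(-7 - 60 \left(-34\right)\right) = -1187 - \left(-7 + 2040\right) = -1187 - 2033 = -3220$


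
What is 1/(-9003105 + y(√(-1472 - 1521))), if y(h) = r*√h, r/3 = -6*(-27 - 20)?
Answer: -1/(9003105 - 846*2993^(¼)*√I) ≈ -1.1113e-7 - 5.4642e-11*I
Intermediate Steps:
r = 846 (r = 3*(-6*(-27 - 20)) = 3*(-6*(-47)) = 3*282 = 846)
y(h) = 846*√h
1/(-9003105 + y(√(-1472 - 1521))) = 1/(-9003105 + 846*√(√(-1472 - 1521))) = 1/(-9003105 + 846*√(√(-2993))) = 1/(-9003105 + 846*√(I*√2993)) = 1/(-9003105 + 846*(2993^(¼)*√I)) = 1/(-9003105 + 846*2993^(¼)*√I)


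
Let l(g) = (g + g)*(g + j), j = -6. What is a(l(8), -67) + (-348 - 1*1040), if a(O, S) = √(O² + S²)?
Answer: -1388 + √5513 ≈ -1313.8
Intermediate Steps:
l(g) = 2*g*(-6 + g) (l(g) = (g + g)*(g - 6) = (2*g)*(-6 + g) = 2*g*(-6 + g))
a(l(8), -67) + (-348 - 1*1040) = √((2*8*(-6 + 8))² + (-67)²) + (-348 - 1*1040) = √((2*8*2)² + 4489) + (-348 - 1040) = √(32² + 4489) - 1388 = √(1024 + 4489) - 1388 = √5513 - 1388 = -1388 + √5513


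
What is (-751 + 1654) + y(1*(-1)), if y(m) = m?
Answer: 902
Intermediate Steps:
(-751 + 1654) + y(1*(-1)) = (-751 + 1654) + 1*(-1) = 903 - 1 = 902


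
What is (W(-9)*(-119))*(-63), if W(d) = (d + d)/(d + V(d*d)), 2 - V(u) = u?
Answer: 67473/44 ≈ 1533.5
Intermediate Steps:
V(u) = 2 - u
W(d) = 2*d/(2 + d - d²) (W(d) = (d + d)/(d + (2 - d*d)) = (2*d)/(d + (2 - d²)) = (2*d)/(2 + d - d²) = 2*d/(2 + d - d²))
(W(-9)*(-119))*(-63) = ((2*(-9)/(2 - 9 - 1*(-9)²))*(-119))*(-63) = ((2*(-9)/(2 - 9 - 1*81))*(-119))*(-63) = ((2*(-9)/(2 - 9 - 81))*(-119))*(-63) = ((2*(-9)/(-88))*(-119))*(-63) = ((2*(-9)*(-1/88))*(-119))*(-63) = ((9/44)*(-119))*(-63) = -1071/44*(-63) = 67473/44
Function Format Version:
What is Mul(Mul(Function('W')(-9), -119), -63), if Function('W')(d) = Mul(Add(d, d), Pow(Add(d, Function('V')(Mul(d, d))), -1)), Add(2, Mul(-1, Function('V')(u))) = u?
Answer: Rational(67473, 44) ≈ 1533.5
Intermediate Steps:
Function('V')(u) = Add(2, Mul(-1, u))
Function('W')(d) = Mul(2, d, Pow(Add(2, d, Mul(-1, Pow(d, 2))), -1)) (Function('W')(d) = Mul(Add(d, d), Pow(Add(d, Add(2, Mul(-1, Mul(d, d)))), -1)) = Mul(Mul(2, d), Pow(Add(d, Add(2, Mul(-1, Pow(d, 2)))), -1)) = Mul(Mul(2, d), Pow(Add(2, d, Mul(-1, Pow(d, 2))), -1)) = Mul(2, d, Pow(Add(2, d, Mul(-1, Pow(d, 2))), -1)))
Mul(Mul(Function('W')(-9), -119), -63) = Mul(Mul(Mul(2, -9, Pow(Add(2, -9, Mul(-1, Pow(-9, 2))), -1)), -119), -63) = Mul(Mul(Mul(2, -9, Pow(Add(2, -9, Mul(-1, 81)), -1)), -119), -63) = Mul(Mul(Mul(2, -9, Pow(Add(2, -9, -81), -1)), -119), -63) = Mul(Mul(Mul(2, -9, Pow(-88, -1)), -119), -63) = Mul(Mul(Mul(2, -9, Rational(-1, 88)), -119), -63) = Mul(Mul(Rational(9, 44), -119), -63) = Mul(Rational(-1071, 44), -63) = Rational(67473, 44)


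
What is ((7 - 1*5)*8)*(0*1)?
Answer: 0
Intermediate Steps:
((7 - 1*5)*8)*(0*1) = ((7 - 5)*8)*0 = (2*8)*0 = 16*0 = 0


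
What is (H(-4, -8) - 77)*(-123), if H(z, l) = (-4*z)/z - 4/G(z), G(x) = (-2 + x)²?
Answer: 29930/3 ≈ 9976.7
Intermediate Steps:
H(z, l) = -4 - 4/(-2 + z)² (H(z, l) = (-4*z)/z - 4/(-2 + z)² = -4 - 4/(-2 + z)²)
(H(-4, -8) - 77)*(-123) = ((-4 - 4/(-2 - 4)²) - 77)*(-123) = ((-4 - 4/(-6)²) - 77)*(-123) = ((-4 - 4*1/36) - 77)*(-123) = ((-4 - ⅑) - 77)*(-123) = (-37/9 - 77)*(-123) = -730/9*(-123) = 29930/3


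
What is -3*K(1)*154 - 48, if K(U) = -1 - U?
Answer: 876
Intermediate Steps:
-3*K(1)*154 - 48 = -3*(-1 - 1*1)*154 - 48 = -3*(-1 - 1)*154 - 48 = -3*(-2)*154 - 48 = 6*154 - 48 = 924 - 48 = 876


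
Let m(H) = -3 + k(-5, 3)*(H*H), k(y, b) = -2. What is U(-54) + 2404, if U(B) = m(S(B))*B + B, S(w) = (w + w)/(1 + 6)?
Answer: 1382800/49 ≈ 28220.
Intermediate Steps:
S(w) = 2*w/7 (S(w) = (2*w)/7 = (2*w)*(⅐) = 2*w/7)
m(H) = -3 - 2*H² (m(H) = -3 - 2*H*H = -3 - 2*H²)
U(B) = B + B*(-3 - 8*B²/49) (U(B) = (-3 - 2*4*B²/49)*B + B = (-3 - 8*B²/49)*B + B = B*(-3 - 8*B²/49) + B = B + B*(-3 - 8*B²/49))
U(-54) + 2404 = (-2*(-54) - 8/49*(-54)³) + 2404 = (108 - 8/49*(-157464)) + 2404 = (108 + 1259712/49) + 2404 = 1265004/49 + 2404 = 1382800/49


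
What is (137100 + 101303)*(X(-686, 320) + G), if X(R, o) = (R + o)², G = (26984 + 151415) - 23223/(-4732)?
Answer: 352380394848449/4732 ≈ 7.4468e+10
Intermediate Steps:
G = 844207291/4732 (G = 178399 - 23223*(-1/4732) = 178399 + 23223/4732 = 844207291/4732 ≈ 1.7840e+5)
(137100 + 101303)*(X(-686, 320) + G) = (137100 + 101303)*((-686 + 320)² + 844207291/4732) = 238403*((-366)² + 844207291/4732) = 238403*(133956 + 844207291/4732) = 238403*(1478087083/4732) = 352380394848449/4732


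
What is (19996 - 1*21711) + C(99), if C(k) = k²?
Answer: 8086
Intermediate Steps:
(19996 - 1*21711) + C(99) = (19996 - 1*21711) + 99² = (19996 - 21711) + 9801 = -1715 + 9801 = 8086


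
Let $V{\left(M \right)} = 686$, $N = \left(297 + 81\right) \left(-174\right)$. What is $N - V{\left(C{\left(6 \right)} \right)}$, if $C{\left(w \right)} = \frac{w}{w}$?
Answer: $-66458$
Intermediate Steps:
$C{\left(w \right)} = 1$
$N = -65772$ ($N = 378 \left(-174\right) = -65772$)
$N - V{\left(C{\left(6 \right)} \right)} = -65772 - 686 = -66458$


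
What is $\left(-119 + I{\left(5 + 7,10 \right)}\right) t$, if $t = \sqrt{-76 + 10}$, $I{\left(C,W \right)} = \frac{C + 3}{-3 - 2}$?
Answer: $- 122 i \sqrt{66} \approx - 991.13 i$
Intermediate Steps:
$I{\left(C,W \right)} = - \frac{3}{5} - \frac{C}{5}$ ($I{\left(C,W \right)} = \frac{3 + C}{-5} = \left(3 + C\right) \left(- \frac{1}{5}\right) = - \frac{3}{5} - \frac{C}{5}$)
$t = i \sqrt{66}$ ($t = \sqrt{-66} = i \sqrt{66} \approx 8.124 i$)
$\left(-119 + I{\left(5 + 7,10 \right)}\right) t = \left(-119 - \left(\frac{3}{5} + \frac{5 + 7}{5}\right)\right) i \sqrt{66} = \left(-119 - 3\right) i \sqrt{66} = - 122 i \sqrt{66}$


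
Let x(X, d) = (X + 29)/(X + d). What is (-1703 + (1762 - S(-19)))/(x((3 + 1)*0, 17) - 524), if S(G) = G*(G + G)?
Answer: 867/683 ≈ 1.2694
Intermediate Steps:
S(G) = 2*G² (S(G) = G*(2*G) = 2*G²)
x(X, d) = (29 + X)/(X + d)
(-1703 + (1762 - S(-19)))/(x((3 + 1)*0, 17) - 524) = (-1703 + (1762 - 2*(-19)²))/((29 + (3 + 1)*0)/((3 + 1)*0 + 17) - 524) = (-1703 + (1762 - 2*361))/((29 + 4*0)/(4*0 + 17) - 524) = (-1703 + (1762 - 1*722))/((29 + 0)/(0 + 17) - 524) = (-1703 + (1762 - 722))/(29/17 - 524) = (-1703 + 1040)/((1/17)*29 - 524) = -663/(29/17 - 524) = -663/(-8879/17) = -663*(-17/8879) = 867/683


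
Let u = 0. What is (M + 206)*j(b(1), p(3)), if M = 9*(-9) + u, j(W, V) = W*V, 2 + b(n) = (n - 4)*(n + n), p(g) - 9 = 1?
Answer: -10000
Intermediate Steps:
p(g) = 10 (p(g) = 9 + 1 = 10)
b(n) = -2 + 2*n*(-4 + n) (b(n) = -2 + (n - 4)*(n + n) = -2 + (-4 + n)*(2*n) = -2 + 2*n*(-4 + n))
j(W, V) = V*W
M = -81 (M = 9*(-9) + 0 = -81 + 0 = -81)
(M + 206)*j(b(1), p(3)) = (-81 + 206)*(10*(-2 - 8*1 + 2*1²)) = 125*(10*(-2 - 8 + 2*1)) = 125*(10*(-2 - 8 + 2)) = 125*(10*(-8)) = 125*(-80) = -10000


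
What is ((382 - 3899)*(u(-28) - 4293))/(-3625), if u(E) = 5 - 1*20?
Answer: -15151236/3625 ≈ -4179.6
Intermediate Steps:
u(E) = -15 (u(E) = 5 - 20 = -15)
((382 - 3899)*(u(-28) - 4293))/(-3625) = ((382 - 3899)*(-15 - 4293))/(-3625) = -3517*(-4308)*(-1/3625) = 15151236*(-1/3625) = -15151236/3625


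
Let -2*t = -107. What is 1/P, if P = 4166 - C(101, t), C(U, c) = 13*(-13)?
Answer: 1/4335 ≈ 0.00023068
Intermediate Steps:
t = 107/2 (t = -½*(-107) = 107/2 ≈ 53.500)
C(U, c) = -169
P = 4335 (P = 4166 - 1*(-169) = 4166 + 169 = 4335)
1/P = 1/4335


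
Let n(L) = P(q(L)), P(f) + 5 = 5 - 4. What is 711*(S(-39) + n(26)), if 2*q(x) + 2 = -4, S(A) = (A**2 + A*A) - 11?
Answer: 2152197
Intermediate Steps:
S(A) = -11 + 2*A**2 (S(A) = (A**2 + A**2) - 11 = 2*A**2 - 11 = -11 + 2*A**2)
q(x) = -3 (q(x) = -1 + (1/2)*(-4) = -1 - 2 = -3)
P(f) = -4 (P(f) = -5 + (5 - 4) = -5 + 1 = -4)
n(L) = -4
711*(S(-39) + n(26)) = 711*((-11 + 2*(-39)**2) - 4) = 711*((-11 + 2*1521) - 4) = 711*((-11 + 3042) - 4) = 711*(3031 - 4) = 711*3027 = 2152197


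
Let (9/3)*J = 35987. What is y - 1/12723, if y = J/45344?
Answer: 152575523/576911712 ≈ 0.26447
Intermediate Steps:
J = 35987/3 (J = (1/3)*35987 = 35987/3 ≈ 11996.)
y = 35987/136032 (y = (35987/3)/45344 = (35987/3)*(1/45344) = 35987/136032 ≈ 0.26455)
y - 1/12723 = 35987/136032 - 1/12723 = 152575523/576911712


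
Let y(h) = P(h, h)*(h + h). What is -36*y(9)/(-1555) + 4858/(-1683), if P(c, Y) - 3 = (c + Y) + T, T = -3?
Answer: 12076322/2617065 ≈ 4.6145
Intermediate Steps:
P(c, Y) = Y + c (P(c, Y) = 3 + ((c + Y) - 3) = 3 + ((Y + c) - 3) = 3 + (-3 + Y + c) = Y + c)
y(h) = 4*h² (y(h) = (h + h)*(h + h) = (2*h)*(2*h) = 4*h²)
-36*y(9)/(-1555) + 4858/(-1683) = -144*9²/(-1555) + 4858/(-1683) = -144*81*(-1/1555) + 4858*(-1/1683) = -36*324*(-1/1555) - 4858/1683 = -11664*(-1/1555) - 4858/1683 = 11664/1555 - 4858/1683 = 12076322/2617065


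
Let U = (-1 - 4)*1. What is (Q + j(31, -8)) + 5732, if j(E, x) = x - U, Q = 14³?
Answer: 8473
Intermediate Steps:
Q = 2744
U = -5 (U = -5*1 = -5)
j(E, x) = 5 + x (j(E, x) = x - 1*(-5) = x + 5 = 5 + x)
(Q + j(31, -8)) + 5732 = (2744 + (5 - 8)) + 5732 = (2744 - 3) + 5732 = 2741 + 5732 = 8473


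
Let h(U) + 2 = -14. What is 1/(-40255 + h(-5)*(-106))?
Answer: -1/38559 ≈ -2.5934e-5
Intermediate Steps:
h(U) = -16 (h(U) = -2 - 14 = -16)
1/(-40255 + h(-5)*(-106)) = 1/(-40255 - 16*(-106)) = 1/(-40255 + 1696) = 1/(-38559) = -1/38559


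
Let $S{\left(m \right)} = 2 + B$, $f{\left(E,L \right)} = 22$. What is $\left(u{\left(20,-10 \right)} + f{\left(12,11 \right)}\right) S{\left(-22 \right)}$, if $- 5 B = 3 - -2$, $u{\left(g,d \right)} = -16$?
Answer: $6$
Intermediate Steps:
$B = -1$ ($B = - \frac{3 - -2}{5} = - \frac{3 + 2}{5} = \left(- \frac{1}{5}\right) 5 = -1$)
$S{\left(m \right)} = 1$ ($S{\left(m \right)} = 2 - 1 = 1$)
$\left(u{\left(20,-10 \right)} + f{\left(12,11 \right)}\right) S{\left(-22 \right)} = \left(-16 + 22\right) 1 = 6 \cdot 1 = 6$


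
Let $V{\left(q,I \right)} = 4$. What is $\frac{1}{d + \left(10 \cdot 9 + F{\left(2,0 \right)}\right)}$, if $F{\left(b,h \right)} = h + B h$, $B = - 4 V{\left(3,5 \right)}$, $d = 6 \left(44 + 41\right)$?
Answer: $\frac{1}{600} \approx 0.0016667$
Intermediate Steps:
$d = 510$ ($d = 6 \cdot 85 = 510$)
$B = -16$ ($B = \left(-4\right) 4 = -16$)
$F{\left(b,h \right)} = - 15 h$ ($F{\left(b,h \right)} = h - 16 h = - 15 h$)
$\frac{1}{d + \left(10 \cdot 9 + F{\left(2,0 \right)}\right)} = \frac{1}{510 + \left(10 \cdot 9 - 0\right)} = \frac{1}{510 + \left(90 + 0\right)} = \frac{1}{510 + 90} = \frac{1}{600}$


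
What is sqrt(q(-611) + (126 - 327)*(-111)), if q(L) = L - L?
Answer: 3*sqrt(2479) ≈ 149.37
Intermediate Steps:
q(L) = 0
sqrt(q(-611) + (126 - 327)*(-111)) = sqrt(0 + (126 - 327)*(-111)) = sqrt(0 - 201*(-111)) = sqrt(0 + 22311) = sqrt(22311) = 3*sqrt(2479)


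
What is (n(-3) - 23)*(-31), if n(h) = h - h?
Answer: 713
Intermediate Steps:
n(h) = 0
(n(-3) - 23)*(-31) = (0 - 23)*(-31) = -23*(-31) = 713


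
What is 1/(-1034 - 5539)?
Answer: -1/6573 ≈ -0.00015214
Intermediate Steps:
1/(-1034 - 5539) = 1/(-6573) = -1/6573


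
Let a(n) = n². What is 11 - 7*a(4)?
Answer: -101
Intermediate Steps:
11 - 7*a(4) = 11 - 7*4² = 11 - 7*16 = 11 - 112 = -101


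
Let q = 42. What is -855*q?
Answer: -35910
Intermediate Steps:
-855*q = -855*42 = -35910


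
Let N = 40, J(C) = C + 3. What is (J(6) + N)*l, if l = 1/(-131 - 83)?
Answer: -49/214 ≈ -0.22897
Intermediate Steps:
J(C) = 3 + C
l = -1/214 (l = 1/(-214) = -1/214 ≈ -0.0046729)
(J(6) + N)*l = ((3 + 6) + 40)*(-1/214) = (9 + 40)*(-1/214) = 49*(-1/214) = -49/214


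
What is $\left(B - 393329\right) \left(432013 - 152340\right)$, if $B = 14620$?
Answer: $-105914682157$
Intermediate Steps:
$\left(B - 393329\right) \left(432013 - 152340\right) = \left(14620 - 393329\right) \left(432013 - 152340\right) = \left(-378709\right) 279673 = -105914682157$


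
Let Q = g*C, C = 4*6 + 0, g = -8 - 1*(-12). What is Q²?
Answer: 9216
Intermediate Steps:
g = 4 (g = -8 + 12 = 4)
C = 24 (C = 24 + 0 = 24)
Q = 96 (Q = 4*24 = 96)
Q² = 96² = 9216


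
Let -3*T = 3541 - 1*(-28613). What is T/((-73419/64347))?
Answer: 229890382/24473 ≈ 9393.6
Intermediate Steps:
T = -10718 (T = -(3541 - 1*(-28613))/3 = -(3541 + 28613)/3 = -⅓*32154 = -10718)
T/((-73419/64347)) = -10718/((-73419/64347)) = -10718/((-73419*1/64347)) = -10718/(-24473/21449) = -10718*(-21449/24473) = 229890382/24473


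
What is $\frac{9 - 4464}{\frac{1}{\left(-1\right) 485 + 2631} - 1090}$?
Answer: $\frac{289710}{70883} \approx 4.0872$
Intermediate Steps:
$\frac{9 - 4464}{\frac{1}{\left(-1\right) 485 + 2631} - 1090} = - \frac{4455}{\frac{1}{-485 + 2631} - 1090} = - \frac{4455}{\frac{1}{2146} - 1090} = - \frac{4455}{- \frac{2339139}{2146}} = \left(-4455\right) \left(- \frac{2146}{2339139}\right) = \frac{289710}{70883}$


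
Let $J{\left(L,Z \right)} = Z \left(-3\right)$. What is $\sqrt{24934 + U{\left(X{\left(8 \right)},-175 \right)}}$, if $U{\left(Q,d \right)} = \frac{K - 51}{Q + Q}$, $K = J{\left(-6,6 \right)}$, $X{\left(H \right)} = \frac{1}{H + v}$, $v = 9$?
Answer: $\frac{\sqrt{97390}}{2} \approx 156.04$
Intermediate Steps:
$J{\left(L,Z \right)} = - 3 Z$
$X{\left(H \right)} = \frac{1}{9 + H}$ ($X{\left(H \right)} = \frac{1}{H + 9} = \frac{1}{9 + H}$)
$K = -18$ ($K = \left(-3\right) 6 = -18$)
$U{\left(Q,d \right)} = - \frac{69}{2 Q}$ ($U{\left(Q,d \right)} = \frac{-18 - 51}{Q + Q} = - \frac{69}{2 Q}$)
$\sqrt{24934 + U{\left(X{\left(8 \right)},-175 \right)}} = \sqrt{24934 - \frac{69}{2 \frac{1}{9 + 8}}} = \sqrt{24934 - \frac{69}{2 \cdot \frac{1}{17}}} = \sqrt{24934 - \frac{69 \frac{1}{\frac{1}{17}}}{2}} = \sqrt{24934 - \frac{1173}{2}} = \sqrt{\frac{48695}{2}} = \frac{\sqrt{97390}}{2}$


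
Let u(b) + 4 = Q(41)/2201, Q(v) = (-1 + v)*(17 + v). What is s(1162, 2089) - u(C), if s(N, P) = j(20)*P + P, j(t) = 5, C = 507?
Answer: 27593818/2201 ≈ 12537.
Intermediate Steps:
s(N, P) = 6*P (s(N, P) = 5*P + P = 6*P)
u(b) = -6484/2201 (u(b) = -4 + (-17 + 41**2 + 16*41)/2201 = -4 + (-17 + 1681 + 656)*(1/2201) = -4 + 2320*(1/2201) = -4 + 2320/2201 = -6484/2201)
s(1162, 2089) - u(C) = 6*2089 - 1*(-6484/2201) = 12534 + 6484/2201 = 27593818/2201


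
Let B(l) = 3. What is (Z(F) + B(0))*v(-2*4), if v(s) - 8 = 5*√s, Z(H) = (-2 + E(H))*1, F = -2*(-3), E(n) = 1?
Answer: 16 + 20*I*√2 ≈ 16.0 + 28.284*I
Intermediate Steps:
F = 6
Z(H) = -1 (Z(H) = (-2 + 1)*1 = -1*1 = -1)
v(s) = 8 + 5*√s
(Z(F) + B(0))*v(-2*4) = (-1 + 3)*(8 + 5*√(-2*4)) = 2*(8 + 5*√(-8)) = 2*(8 + 5*(2*I*√2)) = 2*(8 + 10*I*√2) = 16 + 20*I*√2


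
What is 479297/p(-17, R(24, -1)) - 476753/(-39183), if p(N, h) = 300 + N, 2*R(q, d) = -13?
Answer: 18915215450/11088789 ≈ 1705.8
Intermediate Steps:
R(q, d) = -13/2 (R(q, d) = (½)*(-13) = -13/2)
479297/p(-17, R(24, -1)) - 476753/(-39183) = 479297/(300 - 17) - 476753/(-39183) = 479297/283 - 476753*(-1/39183) = 479297*(1/283) + 476753/39183 = 479297/283 + 476753/39183 = 18915215450/11088789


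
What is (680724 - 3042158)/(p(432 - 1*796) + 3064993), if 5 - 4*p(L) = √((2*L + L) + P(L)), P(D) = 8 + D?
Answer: -115804506108072/150307036041977 - 18891472*I*√362/150307036041977 ≈ -0.77045 - 2.3913e-6*I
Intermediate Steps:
p(L) = 5/4 - √(8 + 4*L)/4 (p(L) = 5/4 - √((2*L + L) + (8 + L))/4 = 5/4 - √(3*L + (8 + L))/4 = 5/4 - √(8 + 4*L)/4)
(680724 - 3042158)/(p(432 - 1*796) + 3064993) = (680724 - 3042158)/((5/4 - √(2 + (432 - 1*796))/2) + 3064993) = -2361434/((5/4 - √(2 + (432 - 796))/2) + 3064993) = -2361434/((5/4 - √(2 - 364)/2) + 3064993) = -2361434/((5/4 - I*√362/2) + 3064993) = -2361434/(12259977/4 - I*√362/2)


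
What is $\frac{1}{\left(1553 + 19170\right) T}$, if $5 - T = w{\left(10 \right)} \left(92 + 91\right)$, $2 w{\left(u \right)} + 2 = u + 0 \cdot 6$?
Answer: $- \frac{1}{15065621} \approx -6.6376 \cdot 10^{-8}$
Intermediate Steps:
$w{\left(u \right)} = -1 + \frac{u}{2}$ ($w{\left(u \right)} = -1 + \frac{u + 0 \cdot 6}{2} = -1 + \frac{u + 0}{2} = -1 + \frac{u}{2}$)
$T = -727$ ($T = 5 - \left(-1 + \frac{1}{2} \cdot 10\right) \left(92 + 91\right) = 5 - \left(-1 + 5\right) 183 = 5 - 4 \cdot 183 = 5 - 732 = -727$)
$\frac{1}{\left(1553 + 19170\right) T} = \frac{1}{\left(1553 + 19170\right) \left(-727\right)} = \frac{1}{20723} \left(- \frac{1}{727}\right) = - \frac{1}{15065621}$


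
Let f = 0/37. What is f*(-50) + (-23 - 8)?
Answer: -31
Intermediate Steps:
f = 0 (f = 0*(1/37) = 0)
f*(-50) + (-23 - 8) = 0*(-50) + (-23 - 8) = 0 - 31 = -31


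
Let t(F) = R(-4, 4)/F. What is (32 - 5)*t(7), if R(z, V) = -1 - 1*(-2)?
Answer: 27/7 ≈ 3.8571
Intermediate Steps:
R(z, V) = 1 (R(z, V) = -1 + 2 = 1)
t(F) = 1/F
(32 - 5)*t(7) = (32 - 5)/7 = 27*(1/7) = 27/7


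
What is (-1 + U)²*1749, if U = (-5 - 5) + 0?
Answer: 211629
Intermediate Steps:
U = -10 (U = -10 + 0 = -10)
(-1 + U)²*1749 = (-1 - 10)²*1749 = (-11)²*1749 = 121*1749 = 211629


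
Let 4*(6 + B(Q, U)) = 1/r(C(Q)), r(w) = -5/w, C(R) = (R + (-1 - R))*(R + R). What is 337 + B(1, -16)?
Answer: 3311/10 ≈ 331.10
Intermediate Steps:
C(R) = -2*R
B(Q, U) = -6 + Q/10 (B(Q, U) = -6 + 1/(4*((-5*(-1/(2*Q))))) = -6 + 1/(4*((-(-5)/(2*Q)))) = -6 + 1/(4*((5/(2*Q)))) = -6 + (2*Q/5)/4 = -6 + Q/10)
337 + B(1, -16) = 337 + (-6 + (1/10)*1) = 337 + (-6 + 1/10) = 337 - 59/10 = 3311/10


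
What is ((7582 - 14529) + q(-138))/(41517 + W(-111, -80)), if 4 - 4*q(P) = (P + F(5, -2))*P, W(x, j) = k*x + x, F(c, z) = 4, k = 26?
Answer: -11569/38520 ≈ -0.30034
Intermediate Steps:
W(x, j) = 27*x (W(x, j) = 26*x + x = 27*x)
q(P) = 1 - P*(4 + P)/4 (q(P) = 1 - (P + 4)*P/4 = 1 - (4 + P)*P/4 = 1 - P*(4 + P)/4)
((7582 - 14529) + q(-138))/(41517 + W(-111, -80)) = ((7582 - 14529) + (1 - 1*(-138) - ¼*(-138)²))/(41517 + 27*(-111)) = (-6947 + (1 + 138 - ¼*19044))/(41517 - 2997) = (-6947 + (1 + 138 - 4761))/38520 = (-6947 - 4622)*(1/38520) = -11569*1/38520 = -11569/38520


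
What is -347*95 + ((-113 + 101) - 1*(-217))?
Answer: -32760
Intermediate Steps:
-347*95 + ((-113 + 101) - 1*(-217)) = -32965 + (-12 + 217) = -32965 + 205 = -32760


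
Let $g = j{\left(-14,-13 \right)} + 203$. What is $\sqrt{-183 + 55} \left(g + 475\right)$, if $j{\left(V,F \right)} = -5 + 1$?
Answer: $5392 i \sqrt{2} \approx 7625.4 i$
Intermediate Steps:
$j{\left(V,F \right)} = -4$
$g = 199$ ($g = -4 + 203 = 199$)
$\sqrt{-183 + 55} \left(g + 475\right) = \sqrt{-183 + 55} \left(199 + 475\right) = \sqrt{-128} \cdot 674 = 8 i \sqrt{2} \cdot 674 = 5392 i \sqrt{2}$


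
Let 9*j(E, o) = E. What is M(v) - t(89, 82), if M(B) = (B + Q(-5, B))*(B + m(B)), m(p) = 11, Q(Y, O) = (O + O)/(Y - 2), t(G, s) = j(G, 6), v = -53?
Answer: 14221/9 ≈ 1580.1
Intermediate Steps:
j(E, o) = E/9
t(G, s) = G/9
Q(Y, O) = 2*O/(-2 + Y) (Q(Y, O) = (2*O)/(-2 + Y) = 2*O/(-2 + Y))
M(B) = 5*B*(11 + B)/7 (M(B) = (B + 2*B/(-2 - 5))*(B + 11) = (B + 2*B/(-7))*(11 + B) = (B + 2*B*(-1/7))*(11 + B) = (B - 2*B/7)*(11 + B) = (5*B/7)*(11 + B) = 5*B*(11 + B)/7)
M(v) - t(89, 82) = (5/7)*(-53)*(11 - 53) - 89/9 = (5/7)*(-53)*(-42) - 1*89/9 = 1590 - 89/9 = 14221/9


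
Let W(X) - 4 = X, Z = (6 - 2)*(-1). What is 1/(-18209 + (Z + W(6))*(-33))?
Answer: -1/18407 ≈ -5.4327e-5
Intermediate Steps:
Z = -4 (Z = 4*(-1) = -4)
W(X) = 4 + X
1/(-18209 + (Z + W(6))*(-33)) = 1/(-18209 + (-4 + (4 + 6))*(-33)) = 1/(-18209 + (-4 + 10)*(-33)) = 1/(-18209 + 6*(-33)) = 1/(-18209 - 198) = 1/(-18407) = -1/18407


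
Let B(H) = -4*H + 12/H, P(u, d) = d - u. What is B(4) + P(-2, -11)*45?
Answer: -418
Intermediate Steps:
B(4) + P(-2, -11)*45 = (-4*4 + 12/4) + (-11 - 1*(-2))*45 = (-16 + 12*(¼)) + (-11 + 2)*45 = (-16 + 3) - 9*45 = -13 - 405 = -418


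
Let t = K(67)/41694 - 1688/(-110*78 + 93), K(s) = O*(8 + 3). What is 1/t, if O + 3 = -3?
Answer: 58976163/11636555 ≈ 5.0682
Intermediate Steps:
O = -6 (O = -3 - 3 = -6)
K(s) = -66 (K(s) = -6*(8 + 3) = -6*11 = -66)
t = 11636555/58976163 (t = -66/41694 - 1688/(-110*78 + 93) = -66*1/41694 - 1688/(-8580 + 93) = -11/6949 - 1688/(-8487) = -11/6949 - 1688*(-1/8487) = -11/6949 + 1688/8487 = 11636555/58976163 ≈ 0.19731)
1/t = 1/(11636555/58976163) = 58976163/11636555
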